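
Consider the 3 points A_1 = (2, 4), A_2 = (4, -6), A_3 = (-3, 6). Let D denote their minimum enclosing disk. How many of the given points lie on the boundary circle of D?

2

Side lengths²: A_1A_2² = 104, A_1A_3² = 29, A_2A_3² = 193.
Since A_2A_3² = 193 ≥ 104 + 29 = 133, the angle opposite A_2A_3 is not acute, so the smallest enclosing circle has A_2A_3 as diameter.
Centre = midpoint of A_2A_3 = (0.5, 0), r² = 193/4 = 48.25.
The points at distance exactly r from the centre are A_2, A_3 — 2 points.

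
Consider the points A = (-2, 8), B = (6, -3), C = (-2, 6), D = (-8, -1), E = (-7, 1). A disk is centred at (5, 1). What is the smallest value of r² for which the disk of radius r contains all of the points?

The required radius is the distance from (5, 1) to the farthest point.
Squared distances: 98, 17, 74, 173, 144.
Maximum is 173, attained at D.

173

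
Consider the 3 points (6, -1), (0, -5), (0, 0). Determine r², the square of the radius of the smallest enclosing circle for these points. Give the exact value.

Call the three points A, B, C in the order given.
Side lengths²: AB² = 52, AC² = 37, BC² = 25.
Since AB² = 52 < 37 + 25 = 62, the triangle is acute, so the smallest enclosing circle is the circumcircle.
Circumcentre = (8/3, -2.5), r² = 481/36.

481/36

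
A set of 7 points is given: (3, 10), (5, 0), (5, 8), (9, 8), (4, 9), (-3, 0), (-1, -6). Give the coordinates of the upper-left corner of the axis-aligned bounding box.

x-range [-3, 9], y-range [-6, 10].
The upper-left corner is (-3, 10).

(-3, 10)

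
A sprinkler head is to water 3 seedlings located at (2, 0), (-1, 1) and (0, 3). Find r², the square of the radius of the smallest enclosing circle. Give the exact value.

Call the three points A, B, C in the order given.
Side lengths²: AB² = 10, AC² = 13, BC² = 5.
Since AC² = 13 < 10 + 5 = 15, the triangle is acute, so the smallest enclosing circle is the circumcircle.
Circumcentre = (11/14, 19/14), r² = 325/98.

325/98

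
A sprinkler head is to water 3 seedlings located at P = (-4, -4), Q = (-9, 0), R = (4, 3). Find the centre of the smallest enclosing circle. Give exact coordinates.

Side lengths²: PQ² = 41, PR² = 113, QR² = 178.
Since QR² = 178 ≥ 113 + 41 = 154, the angle opposite QR is not acute, so the smallest enclosing circle has QR as diameter.
Centre = midpoint of QR = (-2.5, 1.5), r² = 178/4 = 44.5.
Centre = (-2.5, 1.5).

(-2.5, 1.5)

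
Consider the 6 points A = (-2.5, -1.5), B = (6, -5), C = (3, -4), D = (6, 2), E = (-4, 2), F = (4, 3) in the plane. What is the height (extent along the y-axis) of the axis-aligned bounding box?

max y = 3, min y = -5, so height = 8.

8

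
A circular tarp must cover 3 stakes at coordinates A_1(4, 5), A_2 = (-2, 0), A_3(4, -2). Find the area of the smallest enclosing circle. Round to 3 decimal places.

53.233

Side lengths²: A_1A_2² = 61, A_1A_3² = 49, A_2A_3² = 40.
Since A_1A_2² = 61 < 49 + 40 = 89, the triangle is acute, so the smallest enclosing circle is the circumcircle.
Circumcentre = (11/6, 1.5), r² = 305/18.
Area = π·r² = π·305/18 ≈ 53.233.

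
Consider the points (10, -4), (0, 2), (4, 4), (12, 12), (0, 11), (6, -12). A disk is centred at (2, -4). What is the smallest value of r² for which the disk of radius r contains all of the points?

The required radius is the distance from (2, -4) to the farthest point.
Squared distances: 64, 40, 68, 356, 229, 80.
Maximum is 356, attained at (12, 12).

356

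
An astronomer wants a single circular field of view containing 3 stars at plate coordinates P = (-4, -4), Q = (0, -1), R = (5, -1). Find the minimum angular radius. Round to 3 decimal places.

Side lengths²: PQ² = 25, PR² = 90, QR² = 25.
Since PR² = 90 ≥ 25 + 25 = 50, the angle opposite PR is not acute, so the smallest enclosing circle has PR as diameter.
Centre = midpoint of PR = (0.5, -2.5), r² = 90/4 = 22.5.
r = √(22.5) ≈ 4.743.

4.743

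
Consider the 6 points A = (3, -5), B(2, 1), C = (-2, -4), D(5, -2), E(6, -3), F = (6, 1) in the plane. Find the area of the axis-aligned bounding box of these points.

x ranges over [-2, 6], width 8.
y ranges over [-5, 1], height 6.
Area = 8 × 6 = 48.

48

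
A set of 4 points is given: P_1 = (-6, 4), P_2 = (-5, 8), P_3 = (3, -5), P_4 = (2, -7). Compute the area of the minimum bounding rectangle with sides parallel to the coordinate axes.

135

x ranges over [-6, 3], width 9.
y ranges over [-7, 8], height 15.
Area = 9 × 15 = 135.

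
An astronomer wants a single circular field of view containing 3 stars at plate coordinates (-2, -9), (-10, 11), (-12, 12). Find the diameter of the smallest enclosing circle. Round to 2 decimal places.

Call the three points A, B, C in the order given.
Side lengths²: AB² = 464, AC² = 541, BC² = 5.
Since AC² = 541 ≥ 464 + 5 = 469, the angle opposite AC is not acute, so the smallest enclosing circle has AC as diameter.
Centre = midpoint of AC = (-7, 1.5), r² = 541/4 = 135.25.
Diameter = 2r = 2√(135.25) ≈ 23.26.

23.26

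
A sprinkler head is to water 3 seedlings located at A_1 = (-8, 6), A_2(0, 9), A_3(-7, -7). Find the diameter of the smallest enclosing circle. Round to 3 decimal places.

17.464

Side lengths²: A_1A_2² = 73, A_1A_3² = 170, A_2A_3² = 305.
Since A_2A_3² = 305 ≥ 170 + 73 = 243, the angle opposite A_2A_3 is not acute, so the smallest enclosing circle has A_2A_3 as diameter.
Centre = midpoint of A_2A_3 = (-3.5, 1), r² = 305/4 = 76.25.
Diameter = 2r = 2√(76.25) ≈ 17.464.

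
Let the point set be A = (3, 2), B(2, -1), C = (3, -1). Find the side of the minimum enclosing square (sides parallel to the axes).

3

The bounding box has width 1 and height 3.
An axis-aligned square enclosing the set must have side ≥ max(width, height).
So the minimum side is max(1, 3) = 3.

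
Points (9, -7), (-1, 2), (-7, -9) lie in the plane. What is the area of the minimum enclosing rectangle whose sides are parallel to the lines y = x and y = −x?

In coordinates u = x + y, v = x − y the rectangle is axis-aligned; the map (x,y)→(u,v) scales areas by 2.
u-values: 2, 1, -16; range = 2 − (-16) = 18.
v-values: 16, -3, 2; range = 16 − (-3) = 19.
Area = (18 × 19) / 2 = 171.

171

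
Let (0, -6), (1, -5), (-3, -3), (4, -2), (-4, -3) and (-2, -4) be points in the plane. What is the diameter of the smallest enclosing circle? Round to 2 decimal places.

A smallest enclosing disk is always determined by at most three of the input points on its boundary.
The farthest pair is (4, -2)–(-4, -3) with squared distance 65. The circle on this segment as diameter has centre (0, -2.5) and r² = 65/4 = 16.25.
Check (0, -6): distance² to centre = 12.25 ≤ 16.25, so it lies inside.
All remaining points lie in this disk, and no smaller disk contains both endpoints, so this is the minimum enclosing circle.
Diameter = 2r = 2√(16.25) ≈ 8.06.

8.06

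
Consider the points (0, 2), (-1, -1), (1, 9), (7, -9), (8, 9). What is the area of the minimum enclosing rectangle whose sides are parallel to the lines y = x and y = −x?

In coordinates u = x + y, v = x − y the rectangle is axis-aligned; the map (x,y)→(u,v) scales areas by 2.
u-values: 2, -2, 10, -2, 17; range = 17 − (-2) = 19.
v-values: -2, 0, -8, 16, -1; range = 16 − (-8) = 24.
Area = (19 × 24) / 2 = 228.

228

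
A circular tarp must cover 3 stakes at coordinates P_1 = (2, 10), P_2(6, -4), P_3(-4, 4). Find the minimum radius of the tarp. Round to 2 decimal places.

7.32

Side lengths²: P_1P_2² = 212, P_1P_3² = 72, P_2P_3² = 164.
Since P_1P_2² = 212 < 164 + 72 = 236, the triangle is acute, so the smallest enclosing circle is the circumcircle.
Circumcentre = (29/9, 25/9), r² = 4346/81.
r = √(4346/81) ≈ 7.32.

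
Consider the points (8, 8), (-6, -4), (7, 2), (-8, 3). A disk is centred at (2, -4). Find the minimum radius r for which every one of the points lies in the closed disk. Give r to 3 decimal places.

The required radius is the distance from (2, -4) to the farthest point.
Squared distances: 180, 64, 61, 149.
Maximum is 180, attained at (8, 8).
r = √180 ≈ 13.416.

13.416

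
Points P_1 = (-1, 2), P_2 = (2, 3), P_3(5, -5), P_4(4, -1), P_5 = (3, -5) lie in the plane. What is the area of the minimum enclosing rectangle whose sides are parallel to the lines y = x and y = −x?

In coordinates u = x + y, v = x − y the rectangle is axis-aligned; the map (x,y)→(u,v) scales areas by 2.
u-values: 1, 5, 0, 3, -2; range = 5 − (-2) = 7.
v-values: -3, -1, 10, 5, 8; range = 10 − (-3) = 13.
Area = (7 × 13) / 2 = 45.5.

45.5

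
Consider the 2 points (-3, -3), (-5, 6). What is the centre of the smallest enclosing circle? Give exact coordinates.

(-4, 1.5)

The smallest circle enclosing two points has them as diameter endpoints.
Centre = midpoint = (-4, 1.5); r² = |(-3, -3)−(-5, 6)|²/4 = 85/4 = 21.25.
Centre = (-4, 1.5).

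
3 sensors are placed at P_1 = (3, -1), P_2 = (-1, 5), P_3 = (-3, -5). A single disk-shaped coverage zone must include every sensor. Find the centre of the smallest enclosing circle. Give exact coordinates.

(-2, 0)

Side lengths²: P_1P_2² = 52, P_1P_3² = 52, P_2P_3² = 104.
Since P_2P_3² = 104 ≥ 52 + 52 = 104, the angle opposite P_2P_3 is not acute, so the smallest enclosing circle has P_2P_3 as diameter.
Centre = midpoint of P_2P_3 = (-2, 0), r² = 104/4 = 26.
Centre = (-2, 0).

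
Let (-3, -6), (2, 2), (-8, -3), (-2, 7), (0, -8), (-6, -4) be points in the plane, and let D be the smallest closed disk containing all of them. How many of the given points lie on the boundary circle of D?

2

A smallest enclosing disk is always determined by at most three of the input points on its boundary.
The farthest pair is (-2, 7)–(0, -8) with squared distance 229. The circle on this segment as diameter has centre (-1, -0.5) and r² = 229/4 = 57.25.
Check (-3, -6): distance² to centre = 34.25 ≤ 57.25, so it lies inside.
All remaining points lie in this disk, and no smaller disk contains both endpoints, so this is the minimum enclosing circle.
The points at distance exactly r from the centre are (-2, 7), (0, -8) — 2 points.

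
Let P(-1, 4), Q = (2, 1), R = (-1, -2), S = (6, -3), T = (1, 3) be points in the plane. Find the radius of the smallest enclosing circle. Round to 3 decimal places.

By Welzl's lemma the MEC is supported by two points (diametrically opposite) or three points (on a circumcircle).
The farthest pair is P–S with squared distance 98. The circle on this segment as diameter has centre (2.5, 0.5) and r² = 98/4 = 24.5.
Check Q: distance² to centre = 0.5 ≤ 24.5, so it lies inside.
All remaining points lie in this disk, and no smaller disk contains both endpoints, so this is the minimum enclosing circle.
r = √(24.5) ≈ 4.950.

4.950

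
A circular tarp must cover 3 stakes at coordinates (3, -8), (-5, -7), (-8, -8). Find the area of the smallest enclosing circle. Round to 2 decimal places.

Call the three points A, B, C in the order given.
Side lengths²: AB² = 65, AC² = 121, BC² = 10.
Since AC² = 121 ≥ 65 + 10 = 75, the angle opposite AC is not acute, so the smallest enclosing circle has AC as diameter.
Centre = midpoint of AC = (-2.5, -8), r² = 121/4 = 30.25.
Area = π·r² = π·30.25 ≈ 95.03.

95.03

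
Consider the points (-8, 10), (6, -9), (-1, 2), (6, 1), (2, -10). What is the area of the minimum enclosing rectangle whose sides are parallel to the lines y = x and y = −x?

In coordinates u = x + y, v = x − y the rectangle is axis-aligned; the map (x,y)→(u,v) scales areas by 2.
u-values: 2, -3, 1, 7, -8; range = 7 − (-8) = 15.
v-values: -18, 15, -3, 5, 12; range = 15 − (-18) = 33.
Area = (15 × 33) / 2 = 247.5.

247.5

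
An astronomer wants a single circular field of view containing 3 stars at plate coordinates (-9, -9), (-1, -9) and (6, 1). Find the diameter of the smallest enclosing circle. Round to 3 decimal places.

18.028

Call the three points A, B, C in the order given.
Side lengths²: AB² = 64, AC² = 325, BC² = 149.
Since AC² = 325 ≥ 149 + 64 = 213, the angle opposite AC is not acute, so the smallest enclosing circle has AC as diameter.
Centre = midpoint of AC = (-1.5, -4), r² = 325/4 = 81.25.
Diameter = 2r = 2√(81.25) ≈ 18.028.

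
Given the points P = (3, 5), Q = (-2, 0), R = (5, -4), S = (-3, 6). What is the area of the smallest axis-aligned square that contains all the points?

100

The bounding box has width 8 and height 10.
An axis-aligned square enclosing the set must have side ≥ max(width, height).
So the minimum side is max(8, 10) = 10.
Area = 10² = 100.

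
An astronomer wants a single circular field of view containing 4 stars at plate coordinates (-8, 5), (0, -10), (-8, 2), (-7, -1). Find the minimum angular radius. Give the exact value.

8.5

By Welzl's lemma the MEC is supported by two points (diametrically opposite) or three points (on a circumcircle).
The farthest pair is (-8, 5)–(0, -10) with squared distance 289. The circle on this segment as diameter has centre (-4, -2.5) and r² = 289/4 = 72.25.
Check (-8, 2): distance² to centre = 36.25 ≤ 72.25, so it lies inside.
All remaining points lie in this disk, and no smaller disk contains both endpoints, so this is the minimum enclosing circle.
r = √(72.25) = 8.5.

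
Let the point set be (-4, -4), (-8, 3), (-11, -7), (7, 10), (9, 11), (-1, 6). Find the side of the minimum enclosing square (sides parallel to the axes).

20

The bounding box has width 20 and height 18.
An axis-aligned square enclosing the set must have side ≥ max(width, height).
So the minimum side is max(20, 18) = 20.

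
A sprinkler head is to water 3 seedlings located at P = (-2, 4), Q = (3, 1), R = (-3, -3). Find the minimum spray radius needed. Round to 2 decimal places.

3.91

Side lengths²: PQ² = 34, PR² = 50, QR² = 52.
Since QR² = 52 < 50 + 34 = 84, the triangle is acute, so the smallest enclosing circle is the circumcircle.
Circumcentre = (-16/19, 5/19), r² = 5525/361.
r = √(5525/361) ≈ 3.91.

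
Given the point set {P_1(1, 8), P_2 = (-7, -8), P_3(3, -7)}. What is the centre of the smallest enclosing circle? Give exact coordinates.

(-52/19, -5/38)

Side lengths²: P_1P_2² = 320, P_1P_3² = 229, P_2P_3² = 101.
Since P_1P_2² = 320 < 229 + 101 = 330, the triangle is acute, so the smallest enclosing circle is the circumcircle.
Circumcentre = (-52/19, -5/38), r² = 115645/1444.
Centre = (-52/19, -5/38).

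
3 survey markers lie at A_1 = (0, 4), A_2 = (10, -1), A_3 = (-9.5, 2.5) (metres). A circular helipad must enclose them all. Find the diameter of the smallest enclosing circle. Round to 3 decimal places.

19.812

Side lengths²: A_1A_2² = 125, A_1A_3² = 92.5, A_2A_3² = 392.5.
Since A_2A_3² = 392.5 ≥ 125 + 92.5 = 217.5, the angle opposite A_2A_3 is not acute, so the smallest enclosing circle has A_2A_3 as diameter.
Centre = midpoint of A_2A_3 = (0.25, 0.75), r² = 392.5/4 = 98.125.
Diameter = 2r = 2√(98.125) ≈ 19.812.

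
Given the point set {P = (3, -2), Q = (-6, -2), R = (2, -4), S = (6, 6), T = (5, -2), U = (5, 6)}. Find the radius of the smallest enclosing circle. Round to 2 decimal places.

A smallest enclosing disk is always determined by at most three of the input points on its boundary.
The farthest pair is Q–S with squared distance 208. The circle on this segment as diameter has centre (0, 2) and r² = 208/4 = 52.
Check P: distance² to centre = 25 ≤ 52, so it lies inside.
All remaining points lie in this disk, and no smaller disk contains both endpoints, so this is the minimum enclosing circle.
r = √52 ≈ 7.21.

7.21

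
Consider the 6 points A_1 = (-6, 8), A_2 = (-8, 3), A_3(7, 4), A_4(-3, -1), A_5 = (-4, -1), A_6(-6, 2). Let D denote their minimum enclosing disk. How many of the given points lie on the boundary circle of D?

2

The farthest pair is A_2–A_3 with squared distance 226. The circle on this segment as diameter has centre (-0.5, 3.5) and r² = 226/4 = 56.5.
Check A_1: distance² to centre = 50.5 ≤ 56.5, so it lies inside.
All remaining points lie in this disk, and no smaller disk contains both endpoints, so this is the minimum enclosing circle.
The points at distance exactly r from the centre are A_2, A_3 — 2 points.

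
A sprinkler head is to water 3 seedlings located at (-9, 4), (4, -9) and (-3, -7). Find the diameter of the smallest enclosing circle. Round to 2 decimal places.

18.38

Call the three points A, B, C in the order given.
Side lengths²: AB² = 338, AC² = 157, BC² = 53.
Since AB² = 338 ≥ 157 + 53 = 210, the angle opposite AB is not acute, so the smallest enclosing circle has AB as diameter.
Centre = midpoint of AB = (-2.5, -2.5), r² = 338/4 = 84.5.
Diameter = 2r = 2√(84.5) ≈ 18.38.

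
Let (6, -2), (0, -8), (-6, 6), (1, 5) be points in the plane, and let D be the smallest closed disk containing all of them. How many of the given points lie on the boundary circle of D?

The minimum enclosing circle of a finite set is fixed by two of the points (as a diameter) or three (as a circumcircle).
The minimum enclosing circle is determined by three boundary points: (6, -2), (0, -8), (-6, 6).
Their circumcentre is (-1.6, -0.4) with r² = 60.32.
The farthest remaining point (1, 5) is at distance² 35.92 ≤ 60.32.
The points at distance exactly r from the centre are (6, -2), (0, -8), (-6, 6) — 3 points.

3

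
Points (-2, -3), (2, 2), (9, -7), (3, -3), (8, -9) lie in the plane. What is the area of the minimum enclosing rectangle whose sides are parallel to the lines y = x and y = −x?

In coordinates u = x + y, v = x − y the rectangle is axis-aligned; the map (x,y)→(u,v) scales areas by 2.
u-values: -5, 4, 2, 0, -1; range = 4 − (-5) = 9.
v-values: 1, 0, 16, 6, 17; range = 17 − 0 = 17.
Area = (9 × 17) / 2 = 76.5.

76.5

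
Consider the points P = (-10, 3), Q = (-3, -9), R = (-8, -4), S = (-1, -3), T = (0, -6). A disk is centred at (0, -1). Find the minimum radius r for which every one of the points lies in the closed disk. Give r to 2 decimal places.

10.77

The required radius is the distance from (0, -1) to the farthest point.
Squared distances: 116, 73, 73, 5, 25.
Maximum is 116, attained at P.
r = √116 ≈ 10.77.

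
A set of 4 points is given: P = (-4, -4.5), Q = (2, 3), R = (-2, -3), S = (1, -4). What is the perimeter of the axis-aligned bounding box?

27

Width = max x − min x = 2 − (-4) = 6.
Height = max y − min y = 3 − (-4.5) = 7.5.
Perimeter = 2(6 + 7.5) = 27.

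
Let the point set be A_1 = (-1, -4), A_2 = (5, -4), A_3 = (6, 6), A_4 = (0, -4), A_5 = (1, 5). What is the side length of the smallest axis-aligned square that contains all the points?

10

The bounding box has width 7 and height 10.
An axis-aligned square enclosing the set must have side ≥ max(width, height).
So the minimum side is max(7, 10) = 10.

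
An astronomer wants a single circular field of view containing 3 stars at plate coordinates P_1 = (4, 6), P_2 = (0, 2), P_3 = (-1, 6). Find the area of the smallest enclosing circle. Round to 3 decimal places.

Side lengths²: P_1P_2² = 32, P_1P_3² = 25, P_2P_3² = 17.
Since P_1P_2² = 32 < 25 + 17 = 42, the triangle is acute, so the smallest enclosing circle is the circumcircle.
Circumcentre = (1.5, 4.5), r² = 8.5.
Area = π·r² = π·8.5 ≈ 26.704.

26.704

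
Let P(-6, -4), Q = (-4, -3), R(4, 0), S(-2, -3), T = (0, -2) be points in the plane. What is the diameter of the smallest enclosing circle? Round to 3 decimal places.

The farthest pair is P–R with squared distance 116. The circle on this segment as diameter has centre (-1, -2) and r² = 116/4 = 29.
Check Q: distance² to centre = 10 ≤ 29, so it lies inside.
All remaining points lie in this disk, and no smaller disk contains both endpoints, so this is the minimum enclosing circle.
Diameter = 2r = 2√29 ≈ 10.770.

10.770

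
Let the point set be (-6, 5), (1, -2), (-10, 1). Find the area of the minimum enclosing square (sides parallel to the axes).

121

The bounding box has width 11 and height 7.
An axis-aligned square enclosing the set must have side ≥ max(width, height).
So the minimum side is max(11, 7) = 11.
Area = 11² = 121.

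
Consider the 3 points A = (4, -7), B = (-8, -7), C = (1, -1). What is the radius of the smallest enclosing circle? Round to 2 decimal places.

6.05

Side lengths²: AB² = 144, AC² = 45, BC² = 117.
Since AB² = 144 < 117 + 45 = 162, the triangle is acute, so the smallest enclosing circle is the circumcircle.
Circumcentre = (-2, -6.25), r² = 36.5625.
r = √(36.5625) ≈ 6.05.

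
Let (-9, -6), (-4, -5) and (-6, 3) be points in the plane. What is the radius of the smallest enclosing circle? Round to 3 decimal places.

4.749

Call the three points A, B, C in the order given.
Side lengths²: AB² = 26, AC² = 90, BC² = 68.
Since AC² = 90 < 68 + 26 = 94, the triangle is acute, so the smallest enclosing circle is the circumcircle.
Circumcentre = (-51/7, -11/7), r² = 1105/49.
r = √(1105/49) ≈ 4.749.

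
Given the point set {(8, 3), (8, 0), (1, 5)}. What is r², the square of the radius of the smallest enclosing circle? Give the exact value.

Call the three points A, B, C in the order given.
Side lengths²: AB² = 9, AC² = 53, BC² = 74.
Since BC² = 74 ≥ 53 + 9 = 62, the angle opposite BC is not acute, so the smallest enclosing circle has BC as diameter.
Centre = midpoint of BC = (4.5, 2.5), r² = 74/4 = 18.5.

18.5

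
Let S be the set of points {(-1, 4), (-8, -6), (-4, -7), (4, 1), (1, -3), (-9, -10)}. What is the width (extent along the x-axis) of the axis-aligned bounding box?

max x = 4, min x = -9, so width = 13.

13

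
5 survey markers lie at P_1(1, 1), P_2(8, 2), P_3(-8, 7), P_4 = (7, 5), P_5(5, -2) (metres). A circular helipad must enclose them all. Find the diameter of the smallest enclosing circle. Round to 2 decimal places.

The farthest pair is P_2–P_3 with squared distance 281. The circle on this segment as diameter has centre (0, 4.5) and r² = 281/4 = 70.25.
Check P_1: distance² to centre = 13.25 ≤ 70.25, so it lies inside.
All remaining points lie in this disk, and no smaller disk contains both endpoints, so this is the minimum enclosing circle.
Diameter = 2r = 2√(70.25) ≈ 16.76.

16.76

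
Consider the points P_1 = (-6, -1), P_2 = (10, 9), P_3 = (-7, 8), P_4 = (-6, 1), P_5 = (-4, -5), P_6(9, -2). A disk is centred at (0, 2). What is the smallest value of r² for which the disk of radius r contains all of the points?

The required radius is the distance from (0, 2) to the farthest point.
Squared distances: 45, 149, 85, 37, 65, 97.
Maximum is 149, attained at P_2.

149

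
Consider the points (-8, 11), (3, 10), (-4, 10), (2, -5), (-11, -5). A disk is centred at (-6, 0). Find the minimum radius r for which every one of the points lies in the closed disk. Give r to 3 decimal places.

The required radius is the distance from (-6, 0) to the farthest point.
Squared distances: 125, 181, 104, 89, 50.
Maximum is 181, attained at (3, 10).
r = √181 ≈ 13.454.

13.454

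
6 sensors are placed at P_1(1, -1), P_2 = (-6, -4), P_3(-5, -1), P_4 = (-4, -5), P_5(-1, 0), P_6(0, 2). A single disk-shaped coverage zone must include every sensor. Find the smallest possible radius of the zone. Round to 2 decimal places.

4.24

A smallest enclosing disk is always determined by at most three of the input points on its boundary.
The farthest pair is P_2–P_6 with squared distance 72. The circle on this segment as diameter has centre (-3, -1) and r² = 72/4 = 18.
Check P_1: distance² to centre = 16 ≤ 18, so it lies inside.
All remaining points lie in this disk, and no smaller disk contains both endpoints, so this is the minimum enclosing circle.
r = √18 ≈ 4.24.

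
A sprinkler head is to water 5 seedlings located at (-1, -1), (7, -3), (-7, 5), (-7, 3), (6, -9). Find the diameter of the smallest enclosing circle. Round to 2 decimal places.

A smallest enclosing disk is always determined by at most three of the input points on its boundary.
The farthest pair is (-7, 5)–(6, -9) with squared distance 365. The circle on this segment as diameter has centre (-0.5, -2) and r² = 365/4 = 91.25.
Check (-1, -1): distance² to centre = 1.25 ≤ 91.25, so it lies inside.
All remaining points lie in this disk, and no smaller disk contains both endpoints, so this is the minimum enclosing circle.
Diameter = 2r = 2√(91.25) ≈ 19.10.

19.10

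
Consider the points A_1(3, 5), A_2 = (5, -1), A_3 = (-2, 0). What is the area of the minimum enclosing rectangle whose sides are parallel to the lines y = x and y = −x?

In coordinates u = x + y, v = x − y the rectangle is axis-aligned; the map (x,y)→(u,v) scales areas by 2.
u-values: 8, 4, -2; range = 8 − (-2) = 10.
v-values: -2, 6, -2; range = 6 − (-2) = 8.
Area = (10 × 8) / 2 = 40.

40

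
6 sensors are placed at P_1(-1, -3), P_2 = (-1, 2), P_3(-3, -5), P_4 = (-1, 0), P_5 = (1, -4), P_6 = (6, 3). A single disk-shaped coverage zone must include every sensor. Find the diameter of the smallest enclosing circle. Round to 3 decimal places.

12.042

By Welzl's lemma the MEC is supported by two points (diametrically opposite) or three points (on a circumcircle).
The farthest pair is P_3–P_6 with squared distance 145. The circle on this segment as diameter has centre (1.5, -1) and r² = 145/4 = 36.25.
Check P_1: distance² to centre = 10.25 ≤ 36.25, so it lies inside.
All remaining points lie in this disk, and no smaller disk contains both endpoints, so this is the minimum enclosing circle.
Diameter = 2r = 2√(36.25) ≈ 12.042.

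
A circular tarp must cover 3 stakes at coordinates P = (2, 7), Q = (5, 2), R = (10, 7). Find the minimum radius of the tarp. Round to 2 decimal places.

Side lengths²: PQ² = 34, PR² = 64, QR² = 50.
Since PR² = 64 < 50 + 34 = 84, the triangle is acute, so the smallest enclosing circle is the circumcircle.
Circumcentre = (6, 6), r² = 17.
r = √17 ≈ 4.12.

4.12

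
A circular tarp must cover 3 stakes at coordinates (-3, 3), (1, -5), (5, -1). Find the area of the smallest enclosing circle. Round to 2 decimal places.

Call the three points A, B, C in the order given.
Side lengths²: AB² = 80, AC² = 80, BC² = 32.
Since AC² = 80 < 80 + 32 = 112, the triangle is acute, so the smallest enclosing circle is the circumcircle.
Circumcentre = (1/3, -1/3), r² = 200/9.
Area = π·r² = π·200/9 ≈ 69.81.

69.81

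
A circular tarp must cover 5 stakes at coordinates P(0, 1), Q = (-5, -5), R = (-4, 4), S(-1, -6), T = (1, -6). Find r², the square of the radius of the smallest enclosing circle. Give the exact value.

The minimum enclosing circle of a finite set is fixed by two of the points (as a diameter) or three (as a circumcircle).
The farthest pair is R–T with squared distance 125. The circle on this segment as diameter has centre (-1.5, -1) and r² = 125/4 = 31.25.
Check P: distance² to centre = 6.25 ≤ 31.25, so it lies inside.
All remaining points lie in this disk, and no smaller disk contains both endpoints, so this is the minimum enclosing circle.

31.25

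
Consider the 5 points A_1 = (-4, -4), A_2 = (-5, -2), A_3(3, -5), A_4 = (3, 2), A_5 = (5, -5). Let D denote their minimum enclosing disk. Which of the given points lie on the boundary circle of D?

A_2, A_4, A_5

By Welzl's lemma the MEC is supported by two points (diametrically opposite) or three points (on a circumcircle).
The minimum enclosing circle is determined by three boundary points: A_2, A_4, A_5.
Their circumcentre is (0.28125, -2.5625) with r² = 28.2080078125.
The farthest remaining point A_1 is at distance² 20.3955078125 ≤ 28.2080078125.
The points at distance exactly r from the centre are A_2, A_4, A_5 — 3 points.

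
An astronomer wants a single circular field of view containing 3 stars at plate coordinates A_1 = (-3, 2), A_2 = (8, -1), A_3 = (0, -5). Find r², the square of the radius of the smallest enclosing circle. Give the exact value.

Side lengths²: A_1A_2² = 130, A_1A_3² = 58, A_2A_3² = 80.
Since A_1A_2² = 130 < 80 + 58 = 138, the triangle is acute, so the smallest enclosing circle is the circumcircle.
Circumcentre = (41/17, 3/17), r² = 9425/289.

9425/289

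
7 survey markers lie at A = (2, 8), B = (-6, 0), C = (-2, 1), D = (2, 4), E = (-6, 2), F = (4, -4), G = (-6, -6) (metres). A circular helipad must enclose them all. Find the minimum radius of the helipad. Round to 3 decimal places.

A smallest enclosing disk is always determined by at most three of the input points on its boundary.
The farthest pair is A–G with squared distance 260. The circle on this segment as diameter has centre (-2, 1) and r² = 260/4 = 65.
Check B: distance² to centre = 17 ≤ 65, so it lies inside.
All remaining points lie in this disk, and no smaller disk contains both endpoints, so this is the minimum enclosing circle.
r = √65 ≈ 8.062.

8.062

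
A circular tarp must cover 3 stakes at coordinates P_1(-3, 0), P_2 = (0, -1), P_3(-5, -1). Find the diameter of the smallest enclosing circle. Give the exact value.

5

Side lengths²: P_1P_2² = 10, P_1P_3² = 5, P_2P_3² = 25.
Since P_2P_3² = 25 ≥ 10 + 5 = 15, the angle opposite P_2P_3 is not acute, so the smallest enclosing circle has P_2P_3 as diameter.
Centre = midpoint of P_2P_3 = (-2.5, -1), r² = 25/4 = 6.25.
Diameter = 2r = 2√(6.25) = 5.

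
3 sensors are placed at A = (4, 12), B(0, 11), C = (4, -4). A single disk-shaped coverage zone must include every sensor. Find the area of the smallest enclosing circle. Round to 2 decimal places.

201.11

Side lengths²: AB² = 17, AC² = 256, BC² = 241.
Since AC² = 256 < 241 + 17 = 258, the triangle is acute, so the smallest enclosing circle is the circumcircle.
Circumcentre = (3.875, 4), r² = 64.015625.
Area = π·r² = π·64.015625 ≈ 201.11.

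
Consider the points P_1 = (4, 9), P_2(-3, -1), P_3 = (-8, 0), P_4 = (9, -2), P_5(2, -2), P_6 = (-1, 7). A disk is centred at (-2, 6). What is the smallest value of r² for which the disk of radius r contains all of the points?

The required radius is the distance from (-2, 6) to the farthest point.
Squared distances: 45, 50, 72, 185, 80, 2.
Maximum is 185, attained at P_4.

185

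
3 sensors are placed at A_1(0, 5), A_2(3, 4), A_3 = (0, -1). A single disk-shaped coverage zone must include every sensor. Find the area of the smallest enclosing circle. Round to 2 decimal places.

Side lengths²: A_1A_2² = 10, A_1A_3² = 36, A_2A_3² = 34.
Since A_1A_3² = 36 < 34 + 10 = 44, the triangle is acute, so the smallest enclosing circle is the circumcircle.
Circumcentre = (2/3, 2), r² = 85/9.
Area = π·r² = π·85/9 ≈ 29.67.

29.67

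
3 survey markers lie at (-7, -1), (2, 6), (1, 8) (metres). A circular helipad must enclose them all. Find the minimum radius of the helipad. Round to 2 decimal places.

Call the three points A, B, C in the order given.
Side lengths²: AB² = 130, AC² = 145, BC² = 5.
Since AC² = 145 ≥ 130 + 5 = 135, the angle opposite AC is not acute, so the smallest enclosing circle has AC as diameter.
Centre = midpoint of AC = (-3, 3.5), r² = 145/4 = 36.25.
r = √(36.25) ≈ 6.02.

6.02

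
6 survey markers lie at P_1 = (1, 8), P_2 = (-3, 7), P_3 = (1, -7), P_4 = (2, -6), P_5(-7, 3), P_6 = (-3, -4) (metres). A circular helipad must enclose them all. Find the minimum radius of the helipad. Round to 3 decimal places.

7.551

By Welzl's lemma the MEC is supported by two points (diametrically opposite) or three points (on a circumcircle).
The minimum enclosing circle is determined by three boundary points: P_1, P_3, P_5.
Their circumcentre is (0.125, 0.5) with r² = 57.015625.
The farthest remaining point P_2 is at distance² 52.015625 ≤ 57.015625.
r = √(57.015625) ≈ 7.551.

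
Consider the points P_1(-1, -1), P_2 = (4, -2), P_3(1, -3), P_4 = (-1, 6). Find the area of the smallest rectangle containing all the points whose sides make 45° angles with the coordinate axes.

In coordinates u = x + y, v = x − y the rectangle is axis-aligned; the map (x,y)→(u,v) scales areas by 2.
u-values: -2, 2, -2, 5; range = 5 − (-2) = 7.
v-values: 0, 6, 4, -7; range = 6 − (-7) = 13.
Area = (7 × 13) / 2 = 45.5.

45.5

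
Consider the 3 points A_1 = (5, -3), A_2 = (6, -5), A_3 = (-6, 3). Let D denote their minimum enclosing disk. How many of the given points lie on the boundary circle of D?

Side lengths²: A_1A_2² = 5, A_1A_3² = 157, A_2A_3² = 208.
Since A_2A_3² = 208 ≥ 157 + 5 = 162, the angle opposite A_2A_3 is not acute, so the smallest enclosing circle has A_2A_3 as diameter.
Centre = midpoint of A_2A_3 = (0, -1), r² = 208/4 = 52.
The points at distance exactly r from the centre are A_2, A_3 — 2 points.

2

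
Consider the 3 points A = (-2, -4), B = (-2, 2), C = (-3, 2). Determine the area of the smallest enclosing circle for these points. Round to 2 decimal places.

29.06

Side lengths²: AB² = 36, AC² = 37, BC² = 1.
Since AC² = 37 ≥ 36 + 1 = 37, the angle opposite AC is not acute, so the smallest enclosing circle has AC as diameter.
Centre = midpoint of AC = (-2.5, -1), r² = 37/4 = 9.25.
Area = π·r² = π·9.25 ≈ 29.06.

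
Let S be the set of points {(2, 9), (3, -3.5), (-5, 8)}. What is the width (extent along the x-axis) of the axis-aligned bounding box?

max x = 3, min x = -5, so width = 8.

8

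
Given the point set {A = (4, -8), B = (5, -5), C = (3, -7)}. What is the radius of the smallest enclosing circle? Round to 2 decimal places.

1.58

Side lengths²: AB² = 10, AC² = 2, BC² = 8.
Since AB² = 10 ≥ 8 + 2 = 10, the angle opposite AB is not acute, so the smallest enclosing circle has AB as diameter.
Centre = midpoint of AB = (4.5, -6.5), r² = 10/4 = 2.5.
r = √(2.5) ≈ 1.58.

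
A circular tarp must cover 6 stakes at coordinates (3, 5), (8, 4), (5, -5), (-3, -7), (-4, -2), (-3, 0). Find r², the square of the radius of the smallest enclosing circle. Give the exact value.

The minimum enclosing circle of a finite set is fixed by two of the points (as a diameter) or three (as a circumcircle).
The farthest pair is (8, 4)–(-3, -7) with squared distance 242. The circle on this segment as diameter has centre (2.5, -1.5) and r² = 242/4 = 60.5.
Check (3, 5): distance² to centre = 42.5 ≤ 60.5, so it lies inside.
All remaining points lie in this disk, and no smaller disk contains both endpoints, so this is the minimum enclosing circle.

60.5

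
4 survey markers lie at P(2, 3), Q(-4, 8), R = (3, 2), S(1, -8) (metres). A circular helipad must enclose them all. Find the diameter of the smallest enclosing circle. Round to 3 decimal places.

16.763

The farthest pair is Q–S with squared distance 281. The circle on this segment as diameter has centre (-1.5, 0) and r² = 281/4 = 70.25.
Check P: distance² to centre = 21.25 ≤ 70.25, so it lies inside.
All remaining points lie in this disk, and no smaller disk contains both endpoints, so this is the minimum enclosing circle.
Diameter = 2r = 2√(70.25) ≈ 16.763.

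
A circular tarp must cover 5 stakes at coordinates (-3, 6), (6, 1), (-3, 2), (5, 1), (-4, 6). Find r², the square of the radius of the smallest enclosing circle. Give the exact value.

A smallest enclosing disk is always determined by at most three of the input points on its boundary.
The farthest pair is (6, 1)–(-4, 6) with squared distance 125. The circle on this segment as diameter has centre (1, 3.5) and r² = 125/4 = 31.25.
Check (-3, 6): distance² to centre = 22.25 ≤ 31.25, so it lies inside.
All remaining points lie in this disk, and no smaller disk contains both endpoints, so this is the minimum enclosing circle.

31.25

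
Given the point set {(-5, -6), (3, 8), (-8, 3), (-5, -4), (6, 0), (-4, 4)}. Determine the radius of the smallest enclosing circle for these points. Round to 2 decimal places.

By Welzl's lemma the MEC is supported by two points (diametrically opposite) or three points (on a circumcircle).
The farthest pair is (-5, -6)–(3, 8) with squared distance 260. The circle on this segment as diameter has centre (-1, 1) and r² = 260/4 = 65.
Check (-8, 3): distance² to centre = 53 ≤ 65, so it lies inside.
All remaining points lie in this disk, and no smaller disk contains both endpoints, so this is the minimum enclosing circle.
r = √65 ≈ 8.06.

8.06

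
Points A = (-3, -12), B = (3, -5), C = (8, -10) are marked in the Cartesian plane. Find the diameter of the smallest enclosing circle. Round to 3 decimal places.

11.213

Side lengths²: AB² = 85, AC² = 125, BC² = 50.
Since AC² = 125 < 85 + 50 = 135, the triangle is acute, so the smallest enclosing circle is the circumcircle.
Circumcentre = (63/26, -275/26), r² = 10625/338.
Diameter = 2r = 2√(10625/338) ≈ 11.213.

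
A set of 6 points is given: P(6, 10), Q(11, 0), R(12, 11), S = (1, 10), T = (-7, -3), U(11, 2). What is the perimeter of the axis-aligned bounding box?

Width = max x − min x = 12 − (-7) = 19.
Height = max y − min y = 11 − (-3) = 14.
Perimeter = 2(19 + 14) = 66.

66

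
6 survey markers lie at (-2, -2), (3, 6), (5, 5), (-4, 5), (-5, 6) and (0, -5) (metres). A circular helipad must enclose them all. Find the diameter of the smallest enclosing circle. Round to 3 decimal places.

12.930

The minimum enclosing circle is determined by three boundary points: (5, 5), (-5, 6), (0, -5).
Their circumcentre is (-17/42, 61/42) with r² = 36865/882.
The farthest remaining point (3, 6) is at distance² 28465/882 ≤ 36865/882.
Diameter = 2r = 2√(36865/882) ≈ 12.930.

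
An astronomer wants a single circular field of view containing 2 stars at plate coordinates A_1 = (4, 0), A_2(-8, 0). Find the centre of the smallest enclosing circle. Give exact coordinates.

(-2, 0)

The smallest circle enclosing two points has them as diameter endpoints.
Centre = midpoint = (-2, 0); r² = |A_1A_2|²/4 = 144/4 = 36.
Centre = (-2, 0).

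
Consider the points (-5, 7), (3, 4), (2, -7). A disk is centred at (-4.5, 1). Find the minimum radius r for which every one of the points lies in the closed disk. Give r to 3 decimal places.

The required radius is the distance from (-4.5, 1) to the farthest point.
Squared distances: 36.25, 65.25, 106.25.
Maximum is 106.25, attained at (2, -7).
r = √(106.25) ≈ 10.308.

10.308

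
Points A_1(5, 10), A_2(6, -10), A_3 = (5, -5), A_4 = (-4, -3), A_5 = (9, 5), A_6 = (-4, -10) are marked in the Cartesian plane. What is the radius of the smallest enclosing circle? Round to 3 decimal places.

10.980

A smallest enclosing disk is always determined by at most three of the input points on its boundary.
The minimum enclosing circle is determined by three boundary points: A_1, A_2, A_6.
Their circumcentre is (1, -0.225) with r² = 120.550625.
The farthest remaining point A_5 is at distance² 91.300625 ≤ 120.550625.
r = √(120.550625) ≈ 10.980.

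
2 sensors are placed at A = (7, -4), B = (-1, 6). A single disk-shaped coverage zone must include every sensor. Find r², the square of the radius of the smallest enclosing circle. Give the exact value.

The smallest circle enclosing two points has them as diameter endpoints.
Centre = midpoint = (3, 1); r² = |AB|²/4 = 164/4 = 41.

41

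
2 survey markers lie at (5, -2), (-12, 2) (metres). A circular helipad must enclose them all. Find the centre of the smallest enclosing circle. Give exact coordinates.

The smallest circle enclosing two points has them as diameter endpoints.
Centre = midpoint = (-3.5, 0); r² = |(5, -2)−(-12, 2)|²/4 = 305/4 = 76.25.
Centre = (-3.5, 0).

(-3.5, 0)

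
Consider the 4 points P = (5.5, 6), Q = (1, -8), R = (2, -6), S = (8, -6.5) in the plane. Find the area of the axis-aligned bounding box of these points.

x ranges over [1, 8], width 7.
y ranges over [-8, 6], height 14.
Area = 7 × 14 = 98.

98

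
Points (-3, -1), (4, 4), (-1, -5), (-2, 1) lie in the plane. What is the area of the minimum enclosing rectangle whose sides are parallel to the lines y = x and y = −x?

In coordinates u = x + y, v = x − y the rectangle is axis-aligned; the map (x,y)→(u,v) scales areas by 2.
u-values: -4, 8, -6, -1; range = 8 − (-6) = 14.
v-values: -2, 0, 4, -3; range = 4 − (-3) = 7.
Area = (14 × 7) / 2 = 49.

49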